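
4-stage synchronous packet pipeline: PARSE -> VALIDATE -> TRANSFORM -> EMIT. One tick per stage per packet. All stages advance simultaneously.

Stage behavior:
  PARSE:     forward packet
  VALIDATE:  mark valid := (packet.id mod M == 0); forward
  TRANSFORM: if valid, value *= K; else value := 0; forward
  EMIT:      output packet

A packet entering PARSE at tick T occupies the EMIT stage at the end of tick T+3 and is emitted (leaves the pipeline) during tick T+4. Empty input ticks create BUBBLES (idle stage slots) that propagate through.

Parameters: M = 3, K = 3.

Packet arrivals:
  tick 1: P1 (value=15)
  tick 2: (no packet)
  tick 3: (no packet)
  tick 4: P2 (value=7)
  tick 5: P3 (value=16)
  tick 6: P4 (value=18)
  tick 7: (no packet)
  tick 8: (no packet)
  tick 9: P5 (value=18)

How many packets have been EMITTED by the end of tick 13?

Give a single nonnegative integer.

Answer: 5

Derivation:
Tick 1: [PARSE:P1(v=15,ok=F), VALIDATE:-, TRANSFORM:-, EMIT:-] out:-; in:P1
Tick 2: [PARSE:-, VALIDATE:P1(v=15,ok=F), TRANSFORM:-, EMIT:-] out:-; in:-
Tick 3: [PARSE:-, VALIDATE:-, TRANSFORM:P1(v=0,ok=F), EMIT:-] out:-; in:-
Tick 4: [PARSE:P2(v=7,ok=F), VALIDATE:-, TRANSFORM:-, EMIT:P1(v=0,ok=F)] out:-; in:P2
Tick 5: [PARSE:P3(v=16,ok=F), VALIDATE:P2(v=7,ok=F), TRANSFORM:-, EMIT:-] out:P1(v=0); in:P3
Tick 6: [PARSE:P4(v=18,ok=F), VALIDATE:P3(v=16,ok=T), TRANSFORM:P2(v=0,ok=F), EMIT:-] out:-; in:P4
Tick 7: [PARSE:-, VALIDATE:P4(v=18,ok=F), TRANSFORM:P3(v=48,ok=T), EMIT:P2(v=0,ok=F)] out:-; in:-
Tick 8: [PARSE:-, VALIDATE:-, TRANSFORM:P4(v=0,ok=F), EMIT:P3(v=48,ok=T)] out:P2(v=0); in:-
Tick 9: [PARSE:P5(v=18,ok=F), VALIDATE:-, TRANSFORM:-, EMIT:P4(v=0,ok=F)] out:P3(v=48); in:P5
Tick 10: [PARSE:-, VALIDATE:P5(v=18,ok=F), TRANSFORM:-, EMIT:-] out:P4(v=0); in:-
Tick 11: [PARSE:-, VALIDATE:-, TRANSFORM:P5(v=0,ok=F), EMIT:-] out:-; in:-
Tick 12: [PARSE:-, VALIDATE:-, TRANSFORM:-, EMIT:P5(v=0,ok=F)] out:-; in:-
Tick 13: [PARSE:-, VALIDATE:-, TRANSFORM:-, EMIT:-] out:P5(v=0); in:-
Emitted by tick 13: ['P1', 'P2', 'P3', 'P4', 'P5']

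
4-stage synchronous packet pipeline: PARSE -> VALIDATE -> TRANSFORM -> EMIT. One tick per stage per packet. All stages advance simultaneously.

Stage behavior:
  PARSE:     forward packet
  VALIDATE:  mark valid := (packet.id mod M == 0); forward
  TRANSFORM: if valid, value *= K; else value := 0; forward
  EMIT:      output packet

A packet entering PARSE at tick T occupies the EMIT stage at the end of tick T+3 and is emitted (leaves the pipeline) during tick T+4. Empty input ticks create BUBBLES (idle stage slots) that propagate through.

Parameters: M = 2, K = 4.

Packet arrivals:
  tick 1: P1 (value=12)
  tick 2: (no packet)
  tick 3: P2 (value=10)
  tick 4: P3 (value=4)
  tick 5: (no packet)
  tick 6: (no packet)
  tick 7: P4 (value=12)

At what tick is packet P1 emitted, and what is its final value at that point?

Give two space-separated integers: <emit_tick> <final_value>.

Tick 1: [PARSE:P1(v=12,ok=F), VALIDATE:-, TRANSFORM:-, EMIT:-] out:-; in:P1
Tick 2: [PARSE:-, VALIDATE:P1(v=12,ok=F), TRANSFORM:-, EMIT:-] out:-; in:-
Tick 3: [PARSE:P2(v=10,ok=F), VALIDATE:-, TRANSFORM:P1(v=0,ok=F), EMIT:-] out:-; in:P2
Tick 4: [PARSE:P3(v=4,ok=F), VALIDATE:P2(v=10,ok=T), TRANSFORM:-, EMIT:P1(v=0,ok=F)] out:-; in:P3
Tick 5: [PARSE:-, VALIDATE:P3(v=4,ok=F), TRANSFORM:P2(v=40,ok=T), EMIT:-] out:P1(v=0); in:-
Tick 6: [PARSE:-, VALIDATE:-, TRANSFORM:P3(v=0,ok=F), EMIT:P2(v=40,ok=T)] out:-; in:-
Tick 7: [PARSE:P4(v=12,ok=F), VALIDATE:-, TRANSFORM:-, EMIT:P3(v=0,ok=F)] out:P2(v=40); in:P4
Tick 8: [PARSE:-, VALIDATE:P4(v=12,ok=T), TRANSFORM:-, EMIT:-] out:P3(v=0); in:-
Tick 9: [PARSE:-, VALIDATE:-, TRANSFORM:P4(v=48,ok=T), EMIT:-] out:-; in:-
Tick 10: [PARSE:-, VALIDATE:-, TRANSFORM:-, EMIT:P4(v=48,ok=T)] out:-; in:-
Tick 11: [PARSE:-, VALIDATE:-, TRANSFORM:-, EMIT:-] out:P4(v=48); in:-
P1: arrives tick 1, valid=False (id=1, id%2=1), emit tick 5, final value 0

Answer: 5 0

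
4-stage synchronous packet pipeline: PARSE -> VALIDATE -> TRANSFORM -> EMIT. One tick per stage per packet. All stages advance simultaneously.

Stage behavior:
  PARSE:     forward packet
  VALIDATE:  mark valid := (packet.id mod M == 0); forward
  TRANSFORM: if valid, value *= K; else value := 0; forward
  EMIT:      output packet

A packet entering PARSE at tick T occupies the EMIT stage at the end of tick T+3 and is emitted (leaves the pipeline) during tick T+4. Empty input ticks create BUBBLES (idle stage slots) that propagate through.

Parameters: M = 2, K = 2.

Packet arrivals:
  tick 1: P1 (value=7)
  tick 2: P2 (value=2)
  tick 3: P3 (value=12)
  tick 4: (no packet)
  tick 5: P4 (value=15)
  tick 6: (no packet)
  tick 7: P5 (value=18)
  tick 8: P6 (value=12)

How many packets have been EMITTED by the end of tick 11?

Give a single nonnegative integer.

Answer: 5

Derivation:
Tick 1: [PARSE:P1(v=7,ok=F), VALIDATE:-, TRANSFORM:-, EMIT:-] out:-; in:P1
Tick 2: [PARSE:P2(v=2,ok=F), VALIDATE:P1(v=7,ok=F), TRANSFORM:-, EMIT:-] out:-; in:P2
Tick 3: [PARSE:P3(v=12,ok=F), VALIDATE:P2(v=2,ok=T), TRANSFORM:P1(v=0,ok=F), EMIT:-] out:-; in:P3
Tick 4: [PARSE:-, VALIDATE:P3(v=12,ok=F), TRANSFORM:P2(v=4,ok=T), EMIT:P1(v=0,ok=F)] out:-; in:-
Tick 5: [PARSE:P4(v=15,ok=F), VALIDATE:-, TRANSFORM:P3(v=0,ok=F), EMIT:P2(v=4,ok=T)] out:P1(v=0); in:P4
Tick 6: [PARSE:-, VALIDATE:P4(v=15,ok=T), TRANSFORM:-, EMIT:P3(v=0,ok=F)] out:P2(v=4); in:-
Tick 7: [PARSE:P5(v=18,ok=F), VALIDATE:-, TRANSFORM:P4(v=30,ok=T), EMIT:-] out:P3(v=0); in:P5
Tick 8: [PARSE:P6(v=12,ok=F), VALIDATE:P5(v=18,ok=F), TRANSFORM:-, EMIT:P4(v=30,ok=T)] out:-; in:P6
Tick 9: [PARSE:-, VALIDATE:P6(v=12,ok=T), TRANSFORM:P5(v=0,ok=F), EMIT:-] out:P4(v=30); in:-
Tick 10: [PARSE:-, VALIDATE:-, TRANSFORM:P6(v=24,ok=T), EMIT:P5(v=0,ok=F)] out:-; in:-
Tick 11: [PARSE:-, VALIDATE:-, TRANSFORM:-, EMIT:P6(v=24,ok=T)] out:P5(v=0); in:-
Emitted by tick 11: ['P1', 'P2', 'P3', 'P4', 'P5']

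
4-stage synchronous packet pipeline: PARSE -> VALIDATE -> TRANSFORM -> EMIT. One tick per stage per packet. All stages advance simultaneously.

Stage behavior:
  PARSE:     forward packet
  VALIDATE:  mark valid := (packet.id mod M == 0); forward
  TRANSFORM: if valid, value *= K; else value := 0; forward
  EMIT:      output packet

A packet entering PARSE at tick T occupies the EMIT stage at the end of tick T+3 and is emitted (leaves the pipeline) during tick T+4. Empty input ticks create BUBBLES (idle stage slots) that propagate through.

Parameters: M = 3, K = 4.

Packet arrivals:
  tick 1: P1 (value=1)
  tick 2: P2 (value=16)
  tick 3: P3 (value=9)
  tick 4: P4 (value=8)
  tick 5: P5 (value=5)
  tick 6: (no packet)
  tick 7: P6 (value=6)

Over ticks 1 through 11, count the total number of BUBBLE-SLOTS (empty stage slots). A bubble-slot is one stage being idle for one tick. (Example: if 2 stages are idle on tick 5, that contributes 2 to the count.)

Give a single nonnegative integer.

Answer: 20

Derivation:
Tick 1: [PARSE:P1(v=1,ok=F), VALIDATE:-, TRANSFORM:-, EMIT:-] out:-; bubbles=3
Tick 2: [PARSE:P2(v=16,ok=F), VALIDATE:P1(v=1,ok=F), TRANSFORM:-, EMIT:-] out:-; bubbles=2
Tick 3: [PARSE:P3(v=9,ok=F), VALIDATE:P2(v=16,ok=F), TRANSFORM:P1(v=0,ok=F), EMIT:-] out:-; bubbles=1
Tick 4: [PARSE:P4(v=8,ok=F), VALIDATE:P3(v=9,ok=T), TRANSFORM:P2(v=0,ok=F), EMIT:P1(v=0,ok=F)] out:-; bubbles=0
Tick 5: [PARSE:P5(v=5,ok=F), VALIDATE:P4(v=8,ok=F), TRANSFORM:P3(v=36,ok=T), EMIT:P2(v=0,ok=F)] out:P1(v=0); bubbles=0
Tick 6: [PARSE:-, VALIDATE:P5(v=5,ok=F), TRANSFORM:P4(v=0,ok=F), EMIT:P3(v=36,ok=T)] out:P2(v=0); bubbles=1
Tick 7: [PARSE:P6(v=6,ok=F), VALIDATE:-, TRANSFORM:P5(v=0,ok=F), EMIT:P4(v=0,ok=F)] out:P3(v=36); bubbles=1
Tick 8: [PARSE:-, VALIDATE:P6(v=6,ok=T), TRANSFORM:-, EMIT:P5(v=0,ok=F)] out:P4(v=0); bubbles=2
Tick 9: [PARSE:-, VALIDATE:-, TRANSFORM:P6(v=24,ok=T), EMIT:-] out:P5(v=0); bubbles=3
Tick 10: [PARSE:-, VALIDATE:-, TRANSFORM:-, EMIT:P6(v=24,ok=T)] out:-; bubbles=3
Tick 11: [PARSE:-, VALIDATE:-, TRANSFORM:-, EMIT:-] out:P6(v=24); bubbles=4
Total bubble-slots: 20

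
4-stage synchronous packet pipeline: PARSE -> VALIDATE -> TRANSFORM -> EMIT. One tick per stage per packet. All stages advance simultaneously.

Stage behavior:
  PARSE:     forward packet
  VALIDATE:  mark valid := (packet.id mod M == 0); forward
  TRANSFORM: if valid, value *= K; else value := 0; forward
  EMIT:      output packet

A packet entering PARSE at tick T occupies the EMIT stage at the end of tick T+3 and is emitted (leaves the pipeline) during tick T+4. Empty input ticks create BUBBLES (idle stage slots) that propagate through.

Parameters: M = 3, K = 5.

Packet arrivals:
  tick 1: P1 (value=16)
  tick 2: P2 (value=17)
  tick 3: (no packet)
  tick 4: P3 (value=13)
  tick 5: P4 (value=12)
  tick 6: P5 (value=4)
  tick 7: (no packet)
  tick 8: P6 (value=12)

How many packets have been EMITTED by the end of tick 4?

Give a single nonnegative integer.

Tick 1: [PARSE:P1(v=16,ok=F), VALIDATE:-, TRANSFORM:-, EMIT:-] out:-; in:P1
Tick 2: [PARSE:P2(v=17,ok=F), VALIDATE:P1(v=16,ok=F), TRANSFORM:-, EMIT:-] out:-; in:P2
Tick 3: [PARSE:-, VALIDATE:P2(v=17,ok=F), TRANSFORM:P1(v=0,ok=F), EMIT:-] out:-; in:-
Tick 4: [PARSE:P3(v=13,ok=F), VALIDATE:-, TRANSFORM:P2(v=0,ok=F), EMIT:P1(v=0,ok=F)] out:-; in:P3
Emitted by tick 4: []

Answer: 0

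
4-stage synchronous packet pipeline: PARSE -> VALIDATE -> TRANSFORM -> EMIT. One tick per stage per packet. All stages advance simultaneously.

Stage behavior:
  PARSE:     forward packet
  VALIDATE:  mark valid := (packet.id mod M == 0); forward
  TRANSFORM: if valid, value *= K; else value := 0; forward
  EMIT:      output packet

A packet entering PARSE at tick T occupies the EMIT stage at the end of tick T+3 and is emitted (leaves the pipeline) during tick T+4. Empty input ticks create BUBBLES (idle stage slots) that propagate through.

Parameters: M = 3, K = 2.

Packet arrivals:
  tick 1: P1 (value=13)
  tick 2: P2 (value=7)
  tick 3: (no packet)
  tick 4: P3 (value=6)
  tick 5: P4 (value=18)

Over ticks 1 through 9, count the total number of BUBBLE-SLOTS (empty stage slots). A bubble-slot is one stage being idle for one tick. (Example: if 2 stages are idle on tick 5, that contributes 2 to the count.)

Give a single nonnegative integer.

Tick 1: [PARSE:P1(v=13,ok=F), VALIDATE:-, TRANSFORM:-, EMIT:-] out:-; bubbles=3
Tick 2: [PARSE:P2(v=7,ok=F), VALIDATE:P1(v=13,ok=F), TRANSFORM:-, EMIT:-] out:-; bubbles=2
Tick 3: [PARSE:-, VALIDATE:P2(v=7,ok=F), TRANSFORM:P1(v=0,ok=F), EMIT:-] out:-; bubbles=2
Tick 4: [PARSE:P3(v=6,ok=F), VALIDATE:-, TRANSFORM:P2(v=0,ok=F), EMIT:P1(v=0,ok=F)] out:-; bubbles=1
Tick 5: [PARSE:P4(v=18,ok=F), VALIDATE:P3(v=6,ok=T), TRANSFORM:-, EMIT:P2(v=0,ok=F)] out:P1(v=0); bubbles=1
Tick 6: [PARSE:-, VALIDATE:P4(v=18,ok=F), TRANSFORM:P3(v=12,ok=T), EMIT:-] out:P2(v=0); bubbles=2
Tick 7: [PARSE:-, VALIDATE:-, TRANSFORM:P4(v=0,ok=F), EMIT:P3(v=12,ok=T)] out:-; bubbles=2
Tick 8: [PARSE:-, VALIDATE:-, TRANSFORM:-, EMIT:P4(v=0,ok=F)] out:P3(v=12); bubbles=3
Tick 9: [PARSE:-, VALIDATE:-, TRANSFORM:-, EMIT:-] out:P4(v=0); bubbles=4
Total bubble-slots: 20

Answer: 20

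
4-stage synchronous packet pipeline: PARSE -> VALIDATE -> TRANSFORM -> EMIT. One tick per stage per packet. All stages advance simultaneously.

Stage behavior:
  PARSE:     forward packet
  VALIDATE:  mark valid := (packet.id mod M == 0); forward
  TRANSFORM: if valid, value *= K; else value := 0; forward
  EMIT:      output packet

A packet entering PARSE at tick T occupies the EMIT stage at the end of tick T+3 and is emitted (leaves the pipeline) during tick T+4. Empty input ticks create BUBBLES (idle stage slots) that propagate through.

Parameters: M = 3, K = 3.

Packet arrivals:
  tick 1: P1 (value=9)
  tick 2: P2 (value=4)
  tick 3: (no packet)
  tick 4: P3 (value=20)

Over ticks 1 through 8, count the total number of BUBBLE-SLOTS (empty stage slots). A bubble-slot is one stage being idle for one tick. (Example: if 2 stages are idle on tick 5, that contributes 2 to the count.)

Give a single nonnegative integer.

Answer: 20

Derivation:
Tick 1: [PARSE:P1(v=9,ok=F), VALIDATE:-, TRANSFORM:-, EMIT:-] out:-; bubbles=3
Tick 2: [PARSE:P2(v=4,ok=F), VALIDATE:P1(v=9,ok=F), TRANSFORM:-, EMIT:-] out:-; bubbles=2
Tick 3: [PARSE:-, VALIDATE:P2(v=4,ok=F), TRANSFORM:P1(v=0,ok=F), EMIT:-] out:-; bubbles=2
Tick 4: [PARSE:P3(v=20,ok=F), VALIDATE:-, TRANSFORM:P2(v=0,ok=F), EMIT:P1(v=0,ok=F)] out:-; bubbles=1
Tick 5: [PARSE:-, VALIDATE:P3(v=20,ok=T), TRANSFORM:-, EMIT:P2(v=0,ok=F)] out:P1(v=0); bubbles=2
Tick 6: [PARSE:-, VALIDATE:-, TRANSFORM:P3(v=60,ok=T), EMIT:-] out:P2(v=0); bubbles=3
Tick 7: [PARSE:-, VALIDATE:-, TRANSFORM:-, EMIT:P3(v=60,ok=T)] out:-; bubbles=3
Tick 8: [PARSE:-, VALIDATE:-, TRANSFORM:-, EMIT:-] out:P3(v=60); bubbles=4
Total bubble-slots: 20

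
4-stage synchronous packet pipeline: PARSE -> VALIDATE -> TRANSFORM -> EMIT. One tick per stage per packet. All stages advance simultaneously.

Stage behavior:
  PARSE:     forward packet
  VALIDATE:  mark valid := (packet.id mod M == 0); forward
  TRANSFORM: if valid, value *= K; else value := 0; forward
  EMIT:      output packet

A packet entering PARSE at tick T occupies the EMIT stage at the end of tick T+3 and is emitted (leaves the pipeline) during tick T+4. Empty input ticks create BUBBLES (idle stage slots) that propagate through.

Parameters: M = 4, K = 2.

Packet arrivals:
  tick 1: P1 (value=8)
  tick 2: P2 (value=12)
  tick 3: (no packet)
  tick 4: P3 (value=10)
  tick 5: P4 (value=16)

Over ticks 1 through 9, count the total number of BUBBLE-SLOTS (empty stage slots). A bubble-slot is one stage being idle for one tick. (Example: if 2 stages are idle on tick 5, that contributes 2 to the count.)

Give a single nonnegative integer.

Tick 1: [PARSE:P1(v=8,ok=F), VALIDATE:-, TRANSFORM:-, EMIT:-] out:-; bubbles=3
Tick 2: [PARSE:P2(v=12,ok=F), VALIDATE:P1(v=8,ok=F), TRANSFORM:-, EMIT:-] out:-; bubbles=2
Tick 3: [PARSE:-, VALIDATE:P2(v=12,ok=F), TRANSFORM:P1(v=0,ok=F), EMIT:-] out:-; bubbles=2
Tick 4: [PARSE:P3(v=10,ok=F), VALIDATE:-, TRANSFORM:P2(v=0,ok=F), EMIT:P1(v=0,ok=F)] out:-; bubbles=1
Tick 5: [PARSE:P4(v=16,ok=F), VALIDATE:P3(v=10,ok=F), TRANSFORM:-, EMIT:P2(v=0,ok=F)] out:P1(v=0); bubbles=1
Tick 6: [PARSE:-, VALIDATE:P4(v=16,ok=T), TRANSFORM:P3(v=0,ok=F), EMIT:-] out:P2(v=0); bubbles=2
Tick 7: [PARSE:-, VALIDATE:-, TRANSFORM:P4(v=32,ok=T), EMIT:P3(v=0,ok=F)] out:-; bubbles=2
Tick 8: [PARSE:-, VALIDATE:-, TRANSFORM:-, EMIT:P4(v=32,ok=T)] out:P3(v=0); bubbles=3
Tick 9: [PARSE:-, VALIDATE:-, TRANSFORM:-, EMIT:-] out:P4(v=32); bubbles=4
Total bubble-slots: 20

Answer: 20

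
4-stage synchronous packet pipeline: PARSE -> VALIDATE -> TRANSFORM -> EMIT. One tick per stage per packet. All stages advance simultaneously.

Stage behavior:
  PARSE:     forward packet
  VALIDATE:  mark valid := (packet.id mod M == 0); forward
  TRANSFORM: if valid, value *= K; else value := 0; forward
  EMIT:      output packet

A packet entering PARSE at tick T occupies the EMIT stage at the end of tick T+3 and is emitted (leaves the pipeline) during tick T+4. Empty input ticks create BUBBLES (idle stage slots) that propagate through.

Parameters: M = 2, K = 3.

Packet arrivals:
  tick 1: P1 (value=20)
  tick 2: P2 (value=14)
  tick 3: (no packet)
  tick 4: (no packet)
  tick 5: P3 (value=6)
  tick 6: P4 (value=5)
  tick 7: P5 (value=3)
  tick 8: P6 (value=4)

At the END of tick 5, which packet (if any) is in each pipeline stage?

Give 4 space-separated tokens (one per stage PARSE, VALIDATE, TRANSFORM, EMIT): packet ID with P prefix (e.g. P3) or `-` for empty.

Tick 1: [PARSE:P1(v=20,ok=F), VALIDATE:-, TRANSFORM:-, EMIT:-] out:-; in:P1
Tick 2: [PARSE:P2(v=14,ok=F), VALIDATE:P1(v=20,ok=F), TRANSFORM:-, EMIT:-] out:-; in:P2
Tick 3: [PARSE:-, VALIDATE:P2(v=14,ok=T), TRANSFORM:P1(v=0,ok=F), EMIT:-] out:-; in:-
Tick 4: [PARSE:-, VALIDATE:-, TRANSFORM:P2(v=42,ok=T), EMIT:P1(v=0,ok=F)] out:-; in:-
Tick 5: [PARSE:P3(v=6,ok=F), VALIDATE:-, TRANSFORM:-, EMIT:P2(v=42,ok=T)] out:P1(v=0); in:P3
At end of tick 5: ['P3', '-', '-', 'P2']

Answer: P3 - - P2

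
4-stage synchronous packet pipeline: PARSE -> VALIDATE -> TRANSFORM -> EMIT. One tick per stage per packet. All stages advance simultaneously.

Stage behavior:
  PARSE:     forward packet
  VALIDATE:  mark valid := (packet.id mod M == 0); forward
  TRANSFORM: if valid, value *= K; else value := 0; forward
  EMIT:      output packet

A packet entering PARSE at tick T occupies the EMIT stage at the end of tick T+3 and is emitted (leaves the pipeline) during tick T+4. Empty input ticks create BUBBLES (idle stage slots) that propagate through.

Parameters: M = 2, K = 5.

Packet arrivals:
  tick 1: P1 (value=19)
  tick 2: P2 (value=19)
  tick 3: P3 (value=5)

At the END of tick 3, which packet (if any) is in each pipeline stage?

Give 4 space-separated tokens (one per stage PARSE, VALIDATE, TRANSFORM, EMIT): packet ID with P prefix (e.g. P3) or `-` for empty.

Tick 1: [PARSE:P1(v=19,ok=F), VALIDATE:-, TRANSFORM:-, EMIT:-] out:-; in:P1
Tick 2: [PARSE:P2(v=19,ok=F), VALIDATE:P1(v=19,ok=F), TRANSFORM:-, EMIT:-] out:-; in:P2
Tick 3: [PARSE:P3(v=5,ok=F), VALIDATE:P2(v=19,ok=T), TRANSFORM:P1(v=0,ok=F), EMIT:-] out:-; in:P3
At end of tick 3: ['P3', 'P2', 'P1', '-']

Answer: P3 P2 P1 -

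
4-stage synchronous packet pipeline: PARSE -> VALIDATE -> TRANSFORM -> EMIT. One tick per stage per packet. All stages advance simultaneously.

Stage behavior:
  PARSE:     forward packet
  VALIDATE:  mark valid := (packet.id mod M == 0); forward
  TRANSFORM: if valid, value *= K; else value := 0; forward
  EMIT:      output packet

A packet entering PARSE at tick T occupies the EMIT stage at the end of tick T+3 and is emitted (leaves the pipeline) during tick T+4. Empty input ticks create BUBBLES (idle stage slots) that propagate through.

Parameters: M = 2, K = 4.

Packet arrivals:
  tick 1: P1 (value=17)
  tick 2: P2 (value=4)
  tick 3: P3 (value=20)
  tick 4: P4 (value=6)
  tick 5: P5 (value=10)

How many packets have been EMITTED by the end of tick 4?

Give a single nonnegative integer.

Tick 1: [PARSE:P1(v=17,ok=F), VALIDATE:-, TRANSFORM:-, EMIT:-] out:-; in:P1
Tick 2: [PARSE:P2(v=4,ok=F), VALIDATE:P1(v=17,ok=F), TRANSFORM:-, EMIT:-] out:-; in:P2
Tick 3: [PARSE:P3(v=20,ok=F), VALIDATE:P2(v=4,ok=T), TRANSFORM:P1(v=0,ok=F), EMIT:-] out:-; in:P3
Tick 4: [PARSE:P4(v=6,ok=F), VALIDATE:P3(v=20,ok=F), TRANSFORM:P2(v=16,ok=T), EMIT:P1(v=0,ok=F)] out:-; in:P4
Emitted by tick 4: []

Answer: 0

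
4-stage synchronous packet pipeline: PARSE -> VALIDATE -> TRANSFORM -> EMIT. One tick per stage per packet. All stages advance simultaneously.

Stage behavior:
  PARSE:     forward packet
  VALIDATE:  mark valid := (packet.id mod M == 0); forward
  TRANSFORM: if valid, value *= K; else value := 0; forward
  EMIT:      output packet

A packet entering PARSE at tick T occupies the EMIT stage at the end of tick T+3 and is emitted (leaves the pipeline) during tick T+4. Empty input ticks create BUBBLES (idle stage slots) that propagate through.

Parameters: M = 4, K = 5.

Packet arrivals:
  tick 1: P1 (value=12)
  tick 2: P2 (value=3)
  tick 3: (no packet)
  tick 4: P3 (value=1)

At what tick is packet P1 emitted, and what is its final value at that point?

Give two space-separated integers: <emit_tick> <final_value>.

Answer: 5 0

Derivation:
Tick 1: [PARSE:P1(v=12,ok=F), VALIDATE:-, TRANSFORM:-, EMIT:-] out:-; in:P1
Tick 2: [PARSE:P2(v=3,ok=F), VALIDATE:P1(v=12,ok=F), TRANSFORM:-, EMIT:-] out:-; in:P2
Tick 3: [PARSE:-, VALIDATE:P2(v=3,ok=F), TRANSFORM:P1(v=0,ok=F), EMIT:-] out:-; in:-
Tick 4: [PARSE:P3(v=1,ok=F), VALIDATE:-, TRANSFORM:P2(v=0,ok=F), EMIT:P1(v=0,ok=F)] out:-; in:P3
Tick 5: [PARSE:-, VALIDATE:P3(v=1,ok=F), TRANSFORM:-, EMIT:P2(v=0,ok=F)] out:P1(v=0); in:-
Tick 6: [PARSE:-, VALIDATE:-, TRANSFORM:P3(v=0,ok=F), EMIT:-] out:P2(v=0); in:-
Tick 7: [PARSE:-, VALIDATE:-, TRANSFORM:-, EMIT:P3(v=0,ok=F)] out:-; in:-
Tick 8: [PARSE:-, VALIDATE:-, TRANSFORM:-, EMIT:-] out:P3(v=0); in:-
P1: arrives tick 1, valid=False (id=1, id%4=1), emit tick 5, final value 0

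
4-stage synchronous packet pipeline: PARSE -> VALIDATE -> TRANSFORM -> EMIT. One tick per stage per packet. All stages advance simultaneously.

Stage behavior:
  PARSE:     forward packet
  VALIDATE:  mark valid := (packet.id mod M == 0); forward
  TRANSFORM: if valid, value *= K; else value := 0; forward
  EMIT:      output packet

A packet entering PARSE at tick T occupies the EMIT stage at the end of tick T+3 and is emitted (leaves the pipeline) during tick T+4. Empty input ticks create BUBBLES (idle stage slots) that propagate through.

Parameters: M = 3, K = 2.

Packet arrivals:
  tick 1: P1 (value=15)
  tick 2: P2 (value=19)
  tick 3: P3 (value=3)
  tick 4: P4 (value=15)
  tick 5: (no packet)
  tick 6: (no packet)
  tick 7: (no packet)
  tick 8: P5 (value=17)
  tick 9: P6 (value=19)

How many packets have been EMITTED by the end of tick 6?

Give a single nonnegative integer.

Answer: 2

Derivation:
Tick 1: [PARSE:P1(v=15,ok=F), VALIDATE:-, TRANSFORM:-, EMIT:-] out:-; in:P1
Tick 2: [PARSE:P2(v=19,ok=F), VALIDATE:P1(v=15,ok=F), TRANSFORM:-, EMIT:-] out:-; in:P2
Tick 3: [PARSE:P3(v=3,ok=F), VALIDATE:P2(v=19,ok=F), TRANSFORM:P1(v=0,ok=F), EMIT:-] out:-; in:P3
Tick 4: [PARSE:P4(v=15,ok=F), VALIDATE:P3(v=3,ok=T), TRANSFORM:P2(v=0,ok=F), EMIT:P1(v=0,ok=F)] out:-; in:P4
Tick 5: [PARSE:-, VALIDATE:P4(v=15,ok=F), TRANSFORM:P3(v=6,ok=T), EMIT:P2(v=0,ok=F)] out:P1(v=0); in:-
Tick 6: [PARSE:-, VALIDATE:-, TRANSFORM:P4(v=0,ok=F), EMIT:P3(v=6,ok=T)] out:P2(v=0); in:-
Emitted by tick 6: ['P1', 'P2']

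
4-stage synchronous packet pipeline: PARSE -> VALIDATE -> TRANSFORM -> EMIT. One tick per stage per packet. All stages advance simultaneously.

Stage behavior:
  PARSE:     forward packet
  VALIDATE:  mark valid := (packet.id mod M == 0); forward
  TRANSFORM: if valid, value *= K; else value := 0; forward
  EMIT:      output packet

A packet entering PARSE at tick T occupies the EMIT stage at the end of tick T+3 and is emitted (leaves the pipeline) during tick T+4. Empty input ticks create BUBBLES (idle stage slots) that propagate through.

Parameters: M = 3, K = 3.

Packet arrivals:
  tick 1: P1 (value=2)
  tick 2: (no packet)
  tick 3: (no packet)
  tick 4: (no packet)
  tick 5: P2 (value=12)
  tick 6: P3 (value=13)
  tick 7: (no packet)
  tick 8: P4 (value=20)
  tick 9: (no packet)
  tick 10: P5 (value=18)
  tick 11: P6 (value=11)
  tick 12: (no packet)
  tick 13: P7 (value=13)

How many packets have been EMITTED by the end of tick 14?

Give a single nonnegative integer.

Answer: 5

Derivation:
Tick 1: [PARSE:P1(v=2,ok=F), VALIDATE:-, TRANSFORM:-, EMIT:-] out:-; in:P1
Tick 2: [PARSE:-, VALIDATE:P1(v=2,ok=F), TRANSFORM:-, EMIT:-] out:-; in:-
Tick 3: [PARSE:-, VALIDATE:-, TRANSFORM:P1(v=0,ok=F), EMIT:-] out:-; in:-
Tick 4: [PARSE:-, VALIDATE:-, TRANSFORM:-, EMIT:P1(v=0,ok=F)] out:-; in:-
Tick 5: [PARSE:P2(v=12,ok=F), VALIDATE:-, TRANSFORM:-, EMIT:-] out:P1(v=0); in:P2
Tick 6: [PARSE:P3(v=13,ok=F), VALIDATE:P2(v=12,ok=F), TRANSFORM:-, EMIT:-] out:-; in:P3
Tick 7: [PARSE:-, VALIDATE:P3(v=13,ok=T), TRANSFORM:P2(v=0,ok=F), EMIT:-] out:-; in:-
Tick 8: [PARSE:P4(v=20,ok=F), VALIDATE:-, TRANSFORM:P3(v=39,ok=T), EMIT:P2(v=0,ok=F)] out:-; in:P4
Tick 9: [PARSE:-, VALIDATE:P4(v=20,ok=F), TRANSFORM:-, EMIT:P3(v=39,ok=T)] out:P2(v=0); in:-
Tick 10: [PARSE:P5(v=18,ok=F), VALIDATE:-, TRANSFORM:P4(v=0,ok=F), EMIT:-] out:P3(v=39); in:P5
Tick 11: [PARSE:P6(v=11,ok=F), VALIDATE:P5(v=18,ok=F), TRANSFORM:-, EMIT:P4(v=0,ok=F)] out:-; in:P6
Tick 12: [PARSE:-, VALIDATE:P6(v=11,ok=T), TRANSFORM:P5(v=0,ok=F), EMIT:-] out:P4(v=0); in:-
Tick 13: [PARSE:P7(v=13,ok=F), VALIDATE:-, TRANSFORM:P6(v=33,ok=T), EMIT:P5(v=0,ok=F)] out:-; in:P7
Tick 14: [PARSE:-, VALIDATE:P7(v=13,ok=F), TRANSFORM:-, EMIT:P6(v=33,ok=T)] out:P5(v=0); in:-
Emitted by tick 14: ['P1', 'P2', 'P3', 'P4', 'P5']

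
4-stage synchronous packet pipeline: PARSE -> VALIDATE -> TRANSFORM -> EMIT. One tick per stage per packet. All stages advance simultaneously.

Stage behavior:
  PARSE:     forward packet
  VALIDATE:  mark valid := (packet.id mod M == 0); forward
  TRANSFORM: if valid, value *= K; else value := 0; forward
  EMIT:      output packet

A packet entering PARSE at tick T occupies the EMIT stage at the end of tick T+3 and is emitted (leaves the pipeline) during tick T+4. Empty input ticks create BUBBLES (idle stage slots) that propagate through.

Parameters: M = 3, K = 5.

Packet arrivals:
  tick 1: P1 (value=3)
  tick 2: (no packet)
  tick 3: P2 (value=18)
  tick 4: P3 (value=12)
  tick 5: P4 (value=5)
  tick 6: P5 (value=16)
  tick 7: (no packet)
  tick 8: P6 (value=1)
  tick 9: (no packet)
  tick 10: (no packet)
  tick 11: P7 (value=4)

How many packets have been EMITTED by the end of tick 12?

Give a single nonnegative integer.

Tick 1: [PARSE:P1(v=3,ok=F), VALIDATE:-, TRANSFORM:-, EMIT:-] out:-; in:P1
Tick 2: [PARSE:-, VALIDATE:P1(v=3,ok=F), TRANSFORM:-, EMIT:-] out:-; in:-
Tick 3: [PARSE:P2(v=18,ok=F), VALIDATE:-, TRANSFORM:P1(v=0,ok=F), EMIT:-] out:-; in:P2
Tick 4: [PARSE:P3(v=12,ok=F), VALIDATE:P2(v=18,ok=F), TRANSFORM:-, EMIT:P1(v=0,ok=F)] out:-; in:P3
Tick 5: [PARSE:P4(v=5,ok=F), VALIDATE:P3(v=12,ok=T), TRANSFORM:P2(v=0,ok=F), EMIT:-] out:P1(v=0); in:P4
Tick 6: [PARSE:P5(v=16,ok=F), VALIDATE:P4(v=5,ok=F), TRANSFORM:P3(v=60,ok=T), EMIT:P2(v=0,ok=F)] out:-; in:P5
Tick 7: [PARSE:-, VALIDATE:P5(v=16,ok=F), TRANSFORM:P4(v=0,ok=F), EMIT:P3(v=60,ok=T)] out:P2(v=0); in:-
Tick 8: [PARSE:P6(v=1,ok=F), VALIDATE:-, TRANSFORM:P5(v=0,ok=F), EMIT:P4(v=0,ok=F)] out:P3(v=60); in:P6
Tick 9: [PARSE:-, VALIDATE:P6(v=1,ok=T), TRANSFORM:-, EMIT:P5(v=0,ok=F)] out:P4(v=0); in:-
Tick 10: [PARSE:-, VALIDATE:-, TRANSFORM:P6(v=5,ok=T), EMIT:-] out:P5(v=0); in:-
Tick 11: [PARSE:P7(v=4,ok=F), VALIDATE:-, TRANSFORM:-, EMIT:P6(v=5,ok=T)] out:-; in:P7
Tick 12: [PARSE:-, VALIDATE:P7(v=4,ok=F), TRANSFORM:-, EMIT:-] out:P6(v=5); in:-
Emitted by tick 12: ['P1', 'P2', 'P3', 'P4', 'P5', 'P6']

Answer: 6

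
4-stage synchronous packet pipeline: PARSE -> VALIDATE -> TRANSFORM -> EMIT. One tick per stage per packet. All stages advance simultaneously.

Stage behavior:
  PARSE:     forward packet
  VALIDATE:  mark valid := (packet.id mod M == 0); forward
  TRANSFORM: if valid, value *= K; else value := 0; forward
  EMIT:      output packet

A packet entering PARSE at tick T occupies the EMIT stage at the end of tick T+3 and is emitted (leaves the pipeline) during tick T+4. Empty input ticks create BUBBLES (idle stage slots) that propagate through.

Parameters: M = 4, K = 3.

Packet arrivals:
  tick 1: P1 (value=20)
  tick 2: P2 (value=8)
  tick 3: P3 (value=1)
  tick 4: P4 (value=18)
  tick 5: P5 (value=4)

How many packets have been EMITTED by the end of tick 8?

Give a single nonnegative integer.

Tick 1: [PARSE:P1(v=20,ok=F), VALIDATE:-, TRANSFORM:-, EMIT:-] out:-; in:P1
Tick 2: [PARSE:P2(v=8,ok=F), VALIDATE:P1(v=20,ok=F), TRANSFORM:-, EMIT:-] out:-; in:P2
Tick 3: [PARSE:P3(v=1,ok=F), VALIDATE:P2(v=8,ok=F), TRANSFORM:P1(v=0,ok=F), EMIT:-] out:-; in:P3
Tick 4: [PARSE:P4(v=18,ok=F), VALIDATE:P3(v=1,ok=F), TRANSFORM:P2(v=0,ok=F), EMIT:P1(v=0,ok=F)] out:-; in:P4
Tick 5: [PARSE:P5(v=4,ok=F), VALIDATE:P4(v=18,ok=T), TRANSFORM:P3(v=0,ok=F), EMIT:P2(v=0,ok=F)] out:P1(v=0); in:P5
Tick 6: [PARSE:-, VALIDATE:P5(v=4,ok=F), TRANSFORM:P4(v=54,ok=T), EMIT:P3(v=0,ok=F)] out:P2(v=0); in:-
Tick 7: [PARSE:-, VALIDATE:-, TRANSFORM:P5(v=0,ok=F), EMIT:P4(v=54,ok=T)] out:P3(v=0); in:-
Tick 8: [PARSE:-, VALIDATE:-, TRANSFORM:-, EMIT:P5(v=0,ok=F)] out:P4(v=54); in:-
Emitted by tick 8: ['P1', 'P2', 'P3', 'P4']

Answer: 4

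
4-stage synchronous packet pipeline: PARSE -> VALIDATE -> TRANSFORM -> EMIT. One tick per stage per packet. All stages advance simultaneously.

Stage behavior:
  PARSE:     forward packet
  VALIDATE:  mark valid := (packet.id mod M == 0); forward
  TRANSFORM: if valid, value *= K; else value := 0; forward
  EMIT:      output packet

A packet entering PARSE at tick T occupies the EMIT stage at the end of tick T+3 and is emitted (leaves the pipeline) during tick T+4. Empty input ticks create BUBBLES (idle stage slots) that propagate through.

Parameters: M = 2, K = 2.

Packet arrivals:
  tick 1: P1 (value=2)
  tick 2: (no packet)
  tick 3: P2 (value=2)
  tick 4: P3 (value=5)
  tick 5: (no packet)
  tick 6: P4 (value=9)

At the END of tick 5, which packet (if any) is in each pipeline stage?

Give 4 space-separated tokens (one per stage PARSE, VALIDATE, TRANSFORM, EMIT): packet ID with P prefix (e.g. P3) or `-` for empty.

Answer: - P3 P2 -

Derivation:
Tick 1: [PARSE:P1(v=2,ok=F), VALIDATE:-, TRANSFORM:-, EMIT:-] out:-; in:P1
Tick 2: [PARSE:-, VALIDATE:P1(v=2,ok=F), TRANSFORM:-, EMIT:-] out:-; in:-
Tick 3: [PARSE:P2(v=2,ok=F), VALIDATE:-, TRANSFORM:P1(v=0,ok=F), EMIT:-] out:-; in:P2
Tick 4: [PARSE:P3(v=5,ok=F), VALIDATE:P2(v=2,ok=T), TRANSFORM:-, EMIT:P1(v=0,ok=F)] out:-; in:P3
Tick 5: [PARSE:-, VALIDATE:P3(v=5,ok=F), TRANSFORM:P2(v=4,ok=T), EMIT:-] out:P1(v=0); in:-
At end of tick 5: ['-', 'P3', 'P2', '-']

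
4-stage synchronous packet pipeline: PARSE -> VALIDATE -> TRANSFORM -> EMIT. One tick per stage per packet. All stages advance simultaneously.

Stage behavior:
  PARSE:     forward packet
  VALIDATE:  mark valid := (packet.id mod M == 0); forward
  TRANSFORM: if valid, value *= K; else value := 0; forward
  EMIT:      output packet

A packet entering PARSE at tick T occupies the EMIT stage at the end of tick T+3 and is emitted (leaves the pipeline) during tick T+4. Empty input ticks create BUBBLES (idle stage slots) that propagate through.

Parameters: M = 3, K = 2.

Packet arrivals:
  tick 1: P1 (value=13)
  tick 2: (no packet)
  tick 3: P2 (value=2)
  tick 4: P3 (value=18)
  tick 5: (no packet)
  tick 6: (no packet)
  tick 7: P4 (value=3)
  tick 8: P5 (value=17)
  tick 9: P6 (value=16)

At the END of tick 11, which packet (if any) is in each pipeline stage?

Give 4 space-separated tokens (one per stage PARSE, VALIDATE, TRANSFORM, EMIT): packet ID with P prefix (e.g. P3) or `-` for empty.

Answer: - - P6 P5

Derivation:
Tick 1: [PARSE:P1(v=13,ok=F), VALIDATE:-, TRANSFORM:-, EMIT:-] out:-; in:P1
Tick 2: [PARSE:-, VALIDATE:P1(v=13,ok=F), TRANSFORM:-, EMIT:-] out:-; in:-
Tick 3: [PARSE:P2(v=2,ok=F), VALIDATE:-, TRANSFORM:P1(v=0,ok=F), EMIT:-] out:-; in:P2
Tick 4: [PARSE:P3(v=18,ok=F), VALIDATE:P2(v=2,ok=F), TRANSFORM:-, EMIT:P1(v=0,ok=F)] out:-; in:P3
Tick 5: [PARSE:-, VALIDATE:P3(v=18,ok=T), TRANSFORM:P2(v=0,ok=F), EMIT:-] out:P1(v=0); in:-
Tick 6: [PARSE:-, VALIDATE:-, TRANSFORM:P3(v=36,ok=T), EMIT:P2(v=0,ok=F)] out:-; in:-
Tick 7: [PARSE:P4(v=3,ok=F), VALIDATE:-, TRANSFORM:-, EMIT:P3(v=36,ok=T)] out:P2(v=0); in:P4
Tick 8: [PARSE:P5(v=17,ok=F), VALIDATE:P4(v=3,ok=F), TRANSFORM:-, EMIT:-] out:P3(v=36); in:P5
Tick 9: [PARSE:P6(v=16,ok=F), VALIDATE:P5(v=17,ok=F), TRANSFORM:P4(v=0,ok=F), EMIT:-] out:-; in:P6
Tick 10: [PARSE:-, VALIDATE:P6(v=16,ok=T), TRANSFORM:P5(v=0,ok=F), EMIT:P4(v=0,ok=F)] out:-; in:-
Tick 11: [PARSE:-, VALIDATE:-, TRANSFORM:P6(v=32,ok=T), EMIT:P5(v=0,ok=F)] out:P4(v=0); in:-
At end of tick 11: ['-', '-', 'P6', 'P5']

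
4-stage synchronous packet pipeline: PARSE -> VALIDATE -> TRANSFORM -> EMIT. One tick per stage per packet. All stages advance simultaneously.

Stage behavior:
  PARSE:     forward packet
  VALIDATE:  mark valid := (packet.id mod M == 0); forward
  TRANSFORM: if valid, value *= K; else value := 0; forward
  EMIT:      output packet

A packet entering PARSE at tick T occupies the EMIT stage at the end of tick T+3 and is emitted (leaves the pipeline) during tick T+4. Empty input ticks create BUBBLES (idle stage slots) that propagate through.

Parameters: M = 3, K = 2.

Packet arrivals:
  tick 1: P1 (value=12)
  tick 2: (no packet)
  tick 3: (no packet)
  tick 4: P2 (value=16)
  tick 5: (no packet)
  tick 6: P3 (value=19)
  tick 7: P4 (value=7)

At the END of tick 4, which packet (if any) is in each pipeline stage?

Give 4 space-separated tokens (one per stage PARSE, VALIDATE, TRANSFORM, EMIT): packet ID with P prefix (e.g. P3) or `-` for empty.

Tick 1: [PARSE:P1(v=12,ok=F), VALIDATE:-, TRANSFORM:-, EMIT:-] out:-; in:P1
Tick 2: [PARSE:-, VALIDATE:P1(v=12,ok=F), TRANSFORM:-, EMIT:-] out:-; in:-
Tick 3: [PARSE:-, VALIDATE:-, TRANSFORM:P1(v=0,ok=F), EMIT:-] out:-; in:-
Tick 4: [PARSE:P2(v=16,ok=F), VALIDATE:-, TRANSFORM:-, EMIT:P1(v=0,ok=F)] out:-; in:P2
At end of tick 4: ['P2', '-', '-', 'P1']

Answer: P2 - - P1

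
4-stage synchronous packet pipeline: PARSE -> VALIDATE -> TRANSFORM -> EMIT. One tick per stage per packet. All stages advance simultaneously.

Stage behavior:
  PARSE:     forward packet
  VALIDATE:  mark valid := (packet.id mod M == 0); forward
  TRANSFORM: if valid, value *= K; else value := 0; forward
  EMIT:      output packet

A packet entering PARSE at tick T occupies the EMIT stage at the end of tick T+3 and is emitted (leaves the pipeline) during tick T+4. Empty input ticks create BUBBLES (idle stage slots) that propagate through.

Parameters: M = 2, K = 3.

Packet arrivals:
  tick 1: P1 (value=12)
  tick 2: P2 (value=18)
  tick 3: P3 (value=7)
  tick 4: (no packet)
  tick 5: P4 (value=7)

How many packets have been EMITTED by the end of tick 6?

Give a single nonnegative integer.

Tick 1: [PARSE:P1(v=12,ok=F), VALIDATE:-, TRANSFORM:-, EMIT:-] out:-; in:P1
Tick 2: [PARSE:P2(v=18,ok=F), VALIDATE:P1(v=12,ok=F), TRANSFORM:-, EMIT:-] out:-; in:P2
Tick 3: [PARSE:P3(v=7,ok=F), VALIDATE:P2(v=18,ok=T), TRANSFORM:P1(v=0,ok=F), EMIT:-] out:-; in:P3
Tick 4: [PARSE:-, VALIDATE:P3(v=7,ok=F), TRANSFORM:P2(v=54,ok=T), EMIT:P1(v=0,ok=F)] out:-; in:-
Tick 5: [PARSE:P4(v=7,ok=F), VALIDATE:-, TRANSFORM:P3(v=0,ok=F), EMIT:P2(v=54,ok=T)] out:P1(v=0); in:P4
Tick 6: [PARSE:-, VALIDATE:P4(v=7,ok=T), TRANSFORM:-, EMIT:P3(v=0,ok=F)] out:P2(v=54); in:-
Emitted by tick 6: ['P1', 'P2']

Answer: 2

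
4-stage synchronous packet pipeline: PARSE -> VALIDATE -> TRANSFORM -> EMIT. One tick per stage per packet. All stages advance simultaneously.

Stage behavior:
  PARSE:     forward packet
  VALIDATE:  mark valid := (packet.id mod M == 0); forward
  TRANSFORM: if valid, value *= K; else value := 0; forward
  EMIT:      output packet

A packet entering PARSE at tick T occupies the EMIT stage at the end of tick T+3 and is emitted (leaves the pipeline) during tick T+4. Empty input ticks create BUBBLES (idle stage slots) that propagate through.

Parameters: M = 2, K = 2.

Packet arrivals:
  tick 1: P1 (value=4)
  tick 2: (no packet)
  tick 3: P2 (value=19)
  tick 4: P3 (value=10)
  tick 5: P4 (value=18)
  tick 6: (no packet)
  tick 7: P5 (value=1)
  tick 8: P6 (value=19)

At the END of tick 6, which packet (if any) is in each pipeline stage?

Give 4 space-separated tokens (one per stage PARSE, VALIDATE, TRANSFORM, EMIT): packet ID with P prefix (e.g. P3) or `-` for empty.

Tick 1: [PARSE:P1(v=4,ok=F), VALIDATE:-, TRANSFORM:-, EMIT:-] out:-; in:P1
Tick 2: [PARSE:-, VALIDATE:P1(v=4,ok=F), TRANSFORM:-, EMIT:-] out:-; in:-
Tick 3: [PARSE:P2(v=19,ok=F), VALIDATE:-, TRANSFORM:P1(v=0,ok=F), EMIT:-] out:-; in:P2
Tick 4: [PARSE:P3(v=10,ok=F), VALIDATE:P2(v=19,ok=T), TRANSFORM:-, EMIT:P1(v=0,ok=F)] out:-; in:P3
Tick 5: [PARSE:P4(v=18,ok=F), VALIDATE:P3(v=10,ok=F), TRANSFORM:P2(v=38,ok=T), EMIT:-] out:P1(v=0); in:P4
Tick 6: [PARSE:-, VALIDATE:P4(v=18,ok=T), TRANSFORM:P3(v=0,ok=F), EMIT:P2(v=38,ok=T)] out:-; in:-
At end of tick 6: ['-', 'P4', 'P3', 'P2']

Answer: - P4 P3 P2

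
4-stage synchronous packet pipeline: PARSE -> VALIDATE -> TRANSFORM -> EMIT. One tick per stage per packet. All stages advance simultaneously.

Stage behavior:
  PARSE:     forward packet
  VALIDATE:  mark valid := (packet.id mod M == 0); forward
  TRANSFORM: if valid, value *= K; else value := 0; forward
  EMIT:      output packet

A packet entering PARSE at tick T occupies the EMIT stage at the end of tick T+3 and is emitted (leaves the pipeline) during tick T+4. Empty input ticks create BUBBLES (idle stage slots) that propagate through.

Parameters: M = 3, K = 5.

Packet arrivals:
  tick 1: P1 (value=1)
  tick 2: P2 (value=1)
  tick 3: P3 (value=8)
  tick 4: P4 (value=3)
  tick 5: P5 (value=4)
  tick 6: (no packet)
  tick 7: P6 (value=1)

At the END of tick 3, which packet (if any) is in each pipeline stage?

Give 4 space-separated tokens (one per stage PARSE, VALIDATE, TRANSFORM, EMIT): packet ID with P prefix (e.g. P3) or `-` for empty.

Tick 1: [PARSE:P1(v=1,ok=F), VALIDATE:-, TRANSFORM:-, EMIT:-] out:-; in:P1
Tick 2: [PARSE:P2(v=1,ok=F), VALIDATE:P1(v=1,ok=F), TRANSFORM:-, EMIT:-] out:-; in:P2
Tick 3: [PARSE:P3(v=8,ok=F), VALIDATE:P2(v=1,ok=F), TRANSFORM:P1(v=0,ok=F), EMIT:-] out:-; in:P3
At end of tick 3: ['P3', 'P2', 'P1', '-']

Answer: P3 P2 P1 -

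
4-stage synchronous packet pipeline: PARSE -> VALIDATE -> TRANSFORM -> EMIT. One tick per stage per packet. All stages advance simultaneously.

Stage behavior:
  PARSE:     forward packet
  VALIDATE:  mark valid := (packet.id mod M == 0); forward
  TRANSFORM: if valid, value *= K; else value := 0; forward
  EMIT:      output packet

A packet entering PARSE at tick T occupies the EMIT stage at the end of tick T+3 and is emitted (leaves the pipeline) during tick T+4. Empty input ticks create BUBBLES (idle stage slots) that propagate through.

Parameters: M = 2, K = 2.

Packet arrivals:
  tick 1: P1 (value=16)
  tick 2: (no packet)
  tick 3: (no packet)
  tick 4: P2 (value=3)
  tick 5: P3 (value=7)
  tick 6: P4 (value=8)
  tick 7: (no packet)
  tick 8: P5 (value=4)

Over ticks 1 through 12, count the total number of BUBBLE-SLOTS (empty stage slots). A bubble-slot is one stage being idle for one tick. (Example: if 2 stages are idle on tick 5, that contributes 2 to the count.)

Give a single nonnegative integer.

Answer: 28

Derivation:
Tick 1: [PARSE:P1(v=16,ok=F), VALIDATE:-, TRANSFORM:-, EMIT:-] out:-; bubbles=3
Tick 2: [PARSE:-, VALIDATE:P1(v=16,ok=F), TRANSFORM:-, EMIT:-] out:-; bubbles=3
Tick 3: [PARSE:-, VALIDATE:-, TRANSFORM:P1(v=0,ok=F), EMIT:-] out:-; bubbles=3
Tick 4: [PARSE:P2(v=3,ok=F), VALIDATE:-, TRANSFORM:-, EMIT:P1(v=0,ok=F)] out:-; bubbles=2
Tick 5: [PARSE:P3(v=7,ok=F), VALIDATE:P2(v=3,ok=T), TRANSFORM:-, EMIT:-] out:P1(v=0); bubbles=2
Tick 6: [PARSE:P4(v=8,ok=F), VALIDATE:P3(v=7,ok=F), TRANSFORM:P2(v=6,ok=T), EMIT:-] out:-; bubbles=1
Tick 7: [PARSE:-, VALIDATE:P4(v=8,ok=T), TRANSFORM:P3(v=0,ok=F), EMIT:P2(v=6,ok=T)] out:-; bubbles=1
Tick 8: [PARSE:P5(v=4,ok=F), VALIDATE:-, TRANSFORM:P4(v=16,ok=T), EMIT:P3(v=0,ok=F)] out:P2(v=6); bubbles=1
Tick 9: [PARSE:-, VALIDATE:P5(v=4,ok=F), TRANSFORM:-, EMIT:P4(v=16,ok=T)] out:P3(v=0); bubbles=2
Tick 10: [PARSE:-, VALIDATE:-, TRANSFORM:P5(v=0,ok=F), EMIT:-] out:P4(v=16); bubbles=3
Tick 11: [PARSE:-, VALIDATE:-, TRANSFORM:-, EMIT:P5(v=0,ok=F)] out:-; bubbles=3
Tick 12: [PARSE:-, VALIDATE:-, TRANSFORM:-, EMIT:-] out:P5(v=0); bubbles=4
Total bubble-slots: 28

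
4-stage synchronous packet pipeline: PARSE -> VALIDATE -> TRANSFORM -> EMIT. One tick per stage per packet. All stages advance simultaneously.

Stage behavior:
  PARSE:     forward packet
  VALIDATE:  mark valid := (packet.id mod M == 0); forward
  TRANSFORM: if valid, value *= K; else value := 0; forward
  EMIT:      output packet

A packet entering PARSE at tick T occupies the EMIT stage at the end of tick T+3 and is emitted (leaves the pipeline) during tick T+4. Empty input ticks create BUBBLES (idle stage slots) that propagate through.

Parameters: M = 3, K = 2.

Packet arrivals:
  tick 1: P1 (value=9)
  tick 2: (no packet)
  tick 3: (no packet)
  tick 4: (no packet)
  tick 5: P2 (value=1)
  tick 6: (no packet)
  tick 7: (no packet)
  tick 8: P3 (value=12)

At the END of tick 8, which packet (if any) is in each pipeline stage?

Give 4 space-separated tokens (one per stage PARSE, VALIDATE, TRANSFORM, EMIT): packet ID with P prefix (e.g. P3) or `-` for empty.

Answer: P3 - - P2

Derivation:
Tick 1: [PARSE:P1(v=9,ok=F), VALIDATE:-, TRANSFORM:-, EMIT:-] out:-; in:P1
Tick 2: [PARSE:-, VALIDATE:P1(v=9,ok=F), TRANSFORM:-, EMIT:-] out:-; in:-
Tick 3: [PARSE:-, VALIDATE:-, TRANSFORM:P1(v=0,ok=F), EMIT:-] out:-; in:-
Tick 4: [PARSE:-, VALIDATE:-, TRANSFORM:-, EMIT:P1(v=0,ok=F)] out:-; in:-
Tick 5: [PARSE:P2(v=1,ok=F), VALIDATE:-, TRANSFORM:-, EMIT:-] out:P1(v=0); in:P2
Tick 6: [PARSE:-, VALIDATE:P2(v=1,ok=F), TRANSFORM:-, EMIT:-] out:-; in:-
Tick 7: [PARSE:-, VALIDATE:-, TRANSFORM:P2(v=0,ok=F), EMIT:-] out:-; in:-
Tick 8: [PARSE:P3(v=12,ok=F), VALIDATE:-, TRANSFORM:-, EMIT:P2(v=0,ok=F)] out:-; in:P3
At end of tick 8: ['P3', '-', '-', 'P2']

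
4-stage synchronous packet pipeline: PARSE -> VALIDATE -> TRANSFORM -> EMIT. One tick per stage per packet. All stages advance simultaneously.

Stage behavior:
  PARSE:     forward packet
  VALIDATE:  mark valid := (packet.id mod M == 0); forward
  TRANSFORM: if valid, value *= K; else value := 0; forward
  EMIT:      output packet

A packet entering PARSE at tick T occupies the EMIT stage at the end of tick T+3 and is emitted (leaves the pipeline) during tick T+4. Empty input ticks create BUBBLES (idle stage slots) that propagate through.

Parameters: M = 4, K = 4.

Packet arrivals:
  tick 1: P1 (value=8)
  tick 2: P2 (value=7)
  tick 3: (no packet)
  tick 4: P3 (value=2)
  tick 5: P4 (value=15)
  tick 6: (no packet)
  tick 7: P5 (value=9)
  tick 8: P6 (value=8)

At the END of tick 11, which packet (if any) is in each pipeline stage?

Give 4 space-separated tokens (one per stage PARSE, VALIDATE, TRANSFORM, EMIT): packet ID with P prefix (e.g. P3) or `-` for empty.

Tick 1: [PARSE:P1(v=8,ok=F), VALIDATE:-, TRANSFORM:-, EMIT:-] out:-; in:P1
Tick 2: [PARSE:P2(v=7,ok=F), VALIDATE:P1(v=8,ok=F), TRANSFORM:-, EMIT:-] out:-; in:P2
Tick 3: [PARSE:-, VALIDATE:P2(v=7,ok=F), TRANSFORM:P1(v=0,ok=F), EMIT:-] out:-; in:-
Tick 4: [PARSE:P3(v=2,ok=F), VALIDATE:-, TRANSFORM:P2(v=0,ok=F), EMIT:P1(v=0,ok=F)] out:-; in:P3
Tick 5: [PARSE:P4(v=15,ok=F), VALIDATE:P3(v=2,ok=F), TRANSFORM:-, EMIT:P2(v=0,ok=F)] out:P1(v=0); in:P4
Tick 6: [PARSE:-, VALIDATE:P4(v=15,ok=T), TRANSFORM:P3(v=0,ok=F), EMIT:-] out:P2(v=0); in:-
Tick 7: [PARSE:P5(v=9,ok=F), VALIDATE:-, TRANSFORM:P4(v=60,ok=T), EMIT:P3(v=0,ok=F)] out:-; in:P5
Tick 8: [PARSE:P6(v=8,ok=F), VALIDATE:P5(v=9,ok=F), TRANSFORM:-, EMIT:P4(v=60,ok=T)] out:P3(v=0); in:P6
Tick 9: [PARSE:-, VALIDATE:P6(v=8,ok=F), TRANSFORM:P5(v=0,ok=F), EMIT:-] out:P4(v=60); in:-
Tick 10: [PARSE:-, VALIDATE:-, TRANSFORM:P6(v=0,ok=F), EMIT:P5(v=0,ok=F)] out:-; in:-
Tick 11: [PARSE:-, VALIDATE:-, TRANSFORM:-, EMIT:P6(v=0,ok=F)] out:P5(v=0); in:-
At end of tick 11: ['-', '-', '-', 'P6']

Answer: - - - P6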